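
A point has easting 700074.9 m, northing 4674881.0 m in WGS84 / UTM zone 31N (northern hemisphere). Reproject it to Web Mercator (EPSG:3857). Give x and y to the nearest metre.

x 603730 m, y 5191061 m

Unproject from UTM 31N (λ₀ = 3°) → φ = 42.20049984°, λ = 5.42340021°.
Web Mercator (R = 6378137 m): x = 603730.150 m, y = 5191060.826 m.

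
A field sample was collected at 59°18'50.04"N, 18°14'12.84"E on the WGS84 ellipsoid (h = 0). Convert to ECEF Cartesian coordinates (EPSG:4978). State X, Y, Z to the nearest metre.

WGS84: a = 6378137 m, e² = 0.006694380; N(φ) = a/√(1−e²sin²φ) = 6393984.591 m.
X = (N+h)·cosφ·cosλ = 3099167.967 m; Y = (N+h)·cosφ·sinλ = 1021166.755 m; Z = (N(1−e²)+h)·sinφ = 5461863.747 m.

X 3099168 m, Y 1021167 m, Z 5461864 m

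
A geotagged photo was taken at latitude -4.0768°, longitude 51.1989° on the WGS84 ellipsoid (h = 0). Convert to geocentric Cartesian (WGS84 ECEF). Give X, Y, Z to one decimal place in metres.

WGS84: a = 6378137 m, e² = 0.006694380; N(φ) = a/√(1−e²sin²φ) = 6378244.906 m.
X = (N+h)·cosφ·cosλ = 3986614.886 m; Y = (N+h)·cosφ·sinλ = 4958153.991 m; Z = (N(1−e²)+h)·sinφ = -450416.546 m.

X 3986614.9 m, Y 4958154.0 m, Z -450416.5 m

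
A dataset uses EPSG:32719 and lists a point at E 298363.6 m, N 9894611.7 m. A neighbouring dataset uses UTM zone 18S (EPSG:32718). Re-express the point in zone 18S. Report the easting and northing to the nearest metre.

E 966374 m, N 9894381 m

UTM 19S → geographic: φ = -0.95300022°, λ = -70.81200044°.
UTM 18S (λ₀ = -75°) forward: E = 966373.513 m, N = 9894380.868 m.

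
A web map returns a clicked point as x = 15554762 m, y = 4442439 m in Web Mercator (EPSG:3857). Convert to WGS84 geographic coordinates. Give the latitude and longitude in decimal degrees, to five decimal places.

R = 6378137 m. λ = x/R = 139.73080445°.
φ = 2·arctan(exp(y/R)) − 90° = 2·arctan(2.00674) − 90° = 37.02390242°.

lat 37.02390°, lon 139.73080°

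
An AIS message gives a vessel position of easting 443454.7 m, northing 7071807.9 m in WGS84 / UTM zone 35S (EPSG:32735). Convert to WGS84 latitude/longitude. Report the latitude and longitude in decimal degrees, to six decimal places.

Zone 35S: λ₀ = 27°, k₀ = 0.9996, false easting 500000 m, false northing 10000000 m.
Meridian distance M = (N − FN)/k₀ = -2929363.8 m.
Inverse transverse Mercator on WGS84 gives φ = -26.47299991°, λ = 26.43270034°.

lat -26.473000°, lon 26.432700°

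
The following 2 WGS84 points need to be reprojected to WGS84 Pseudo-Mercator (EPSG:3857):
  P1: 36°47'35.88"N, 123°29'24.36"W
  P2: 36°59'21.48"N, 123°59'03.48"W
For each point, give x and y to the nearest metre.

Web Mercator: x = R·λ, y = R·ln tan(π/4+φ/2), R = 6378137 m.
P1 (36.7933°, -123.4901°) → (-13746855.050, 4410334.502) m.
P2 (36.9893°, -123.9843°) → (-13801869.142, 4437615.450) m.

P1: x -13746855 m, y 4410335 m; P2: x -13801869 m, y 4437615 m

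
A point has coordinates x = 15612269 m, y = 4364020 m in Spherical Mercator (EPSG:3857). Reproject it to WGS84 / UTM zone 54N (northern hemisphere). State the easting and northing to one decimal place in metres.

Web Mercator inverse (R = 6378137 m) → φ = 36.45940271°, λ = 140.24739862°.
UTM 54N forward: E = 432564.842 m, N = 4035168.087 m.

E 432564.8 m, N 4035168.1 m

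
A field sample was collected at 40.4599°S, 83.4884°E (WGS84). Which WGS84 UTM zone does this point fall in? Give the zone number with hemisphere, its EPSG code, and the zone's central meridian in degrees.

UTM zone = ⌊(λ + 180)/6⌋ + 1; 83.4884° ∈ [78°, 84°) → zone 44.
Hemisphere: S (φ < 0).
Central meridian λ₀ = 6×44 − 183 = 81°.
EPSG code: 32744.

Zone 44S (EPSG:32744), central meridian 81°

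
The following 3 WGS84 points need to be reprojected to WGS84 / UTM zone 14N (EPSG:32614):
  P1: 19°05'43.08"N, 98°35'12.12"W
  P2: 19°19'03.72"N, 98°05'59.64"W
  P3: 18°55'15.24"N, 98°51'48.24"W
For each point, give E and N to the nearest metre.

UTM zone 14N: λ₀ = -99°, k₀ = 0.9996.
P1 (19.0953°, -98.5867°) → (543475.255, 2111423.538) m.
P2 (19.3177°, -98.0999°) → (594557.245, 2136226.576) m.
P3 (18.9209°, -98.8634°) → (514383.926, 2092080.809) m.

P1: E 543475 m, N 2111424 m; P2: E 594557 m, N 2136227 m; P3: E 514384 m, N 2092081 m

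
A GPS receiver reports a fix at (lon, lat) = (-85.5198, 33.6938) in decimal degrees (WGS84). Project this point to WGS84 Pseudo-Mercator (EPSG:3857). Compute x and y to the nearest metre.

x -9520021 m, y 3987761 m

Web Mercator is spherical with R = a = 6378137 m.
x = R·λ = 6378137 × -1.492602086 = -9520020.589 m.
y = R·ln tan(π/4 + φ/2) = 6378137 × 0.625223412 = 3987760.579 m.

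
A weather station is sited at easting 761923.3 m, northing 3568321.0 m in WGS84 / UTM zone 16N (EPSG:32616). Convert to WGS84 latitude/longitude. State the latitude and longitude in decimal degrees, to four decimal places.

lat 32.2210°, lon -84.2208°

Zone 16N: λ₀ = -87°, k₀ = 0.9996, false easting 500000 m.
Meridian distance M = (N − FN)/k₀ = 3569748.9 m.
Inverse transverse Mercator on WGS84 gives φ = 32.22100022°, λ = -84.22080029°.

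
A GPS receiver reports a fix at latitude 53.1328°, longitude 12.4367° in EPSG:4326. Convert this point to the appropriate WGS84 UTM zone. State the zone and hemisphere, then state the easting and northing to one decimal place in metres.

Zone 33N: E 328520.3 m, N 5890113.3 m

Longitude 12.4367° lies in the 6° band [12°, 18°), giving zone 33; latitude is north of the equator, so 33N.
Zone 33 central meridian λ₀ = 6×33 − 183 = 15°; Δλ = -2.5633°.
Transverse Mercator on WGS84 with k₀ = 0.9996 gives E = 328520.269 m, N = 5890113.256 m.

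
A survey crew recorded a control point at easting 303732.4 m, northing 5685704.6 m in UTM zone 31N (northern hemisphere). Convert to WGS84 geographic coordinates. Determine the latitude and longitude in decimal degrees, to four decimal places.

Zone 31N: λ₀ = 3°, k₀ = 0.9996, false easting 500000 m.
Meridian distance M = (N − FN)/k₀ = 5687979.8 m.
Inverse transverse Mercator on WGS84 gives φ = 51.28879988°, λ = 0.18519949°.

lat 51.2888°, lon 0.1852°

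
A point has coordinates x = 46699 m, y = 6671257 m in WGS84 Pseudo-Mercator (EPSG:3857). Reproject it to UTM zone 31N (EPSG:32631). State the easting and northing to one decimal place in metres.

Web Mercator inverse (R = 6378137 m) → φ = 51.28159730°, λ = 0.41950425°.
UTM 31N forward: E = 320039.096 m, N = 5684303.208 m.

E 320039.1 m, N 5684303.2 m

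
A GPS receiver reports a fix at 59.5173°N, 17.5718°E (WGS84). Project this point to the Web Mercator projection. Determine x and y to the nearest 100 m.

x 1956100 m, y 8293000 m

Web Mercator is spherical with R = a = 6378137 m.
x = R·λ = 6378137 × 0.306685766 = 1956083.828 m.
y = R·ln tan(π/4 + φ/2) = 6378137 × 1.300230043 = 8293045.346 m.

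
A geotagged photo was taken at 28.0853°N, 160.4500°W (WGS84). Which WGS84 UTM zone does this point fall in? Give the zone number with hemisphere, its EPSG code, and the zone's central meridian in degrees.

Zone 4N (EPSG:32604), central meridian -159°

UTM zone = ⌊(λ + 180)/6⌋ + 1; -160.4500° ∈ [-162°, -156°) → zone 4.
Hemisphere: N (φ ≥ 0).
Central meridian λ₀ = 6×4 − 183 = -159°.
EPSG code: 32604.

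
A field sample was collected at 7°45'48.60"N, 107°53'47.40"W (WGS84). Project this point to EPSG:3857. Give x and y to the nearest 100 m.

x -12011000 m, y 866900 m

Web Mercator is spherical with R = a = 6378137 m.
x = R·λ = 6378137 × -1.883149176 = -12010983.438 m.
y = R·ln tan(π/4 + φ/2) = 6378137 × 0.135915173 = 866885.593 m.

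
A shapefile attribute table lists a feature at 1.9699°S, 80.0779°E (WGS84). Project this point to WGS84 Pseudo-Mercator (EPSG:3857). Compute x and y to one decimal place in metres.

x 8914231.1 m, y -219331.5 m

Web Mercator is spherical with R = a = 6378137 m.
x = R·λ = 6378137 × 1.397623013 = 8914231.052 m.
y = R·ln tan(π/4 + φ/2) = 6378137 × -0.034388016 = -219331.480 m.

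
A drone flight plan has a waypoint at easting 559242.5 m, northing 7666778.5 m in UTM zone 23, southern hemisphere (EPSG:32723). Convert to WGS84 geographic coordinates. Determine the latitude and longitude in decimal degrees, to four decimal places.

lat -21.0991°, lon -44.4296°

Zone 23S: λ₀ = -45°, k₀ = 0.9996, false easting 500000 m, false northing 10000000 m.
Meridian distance M = (N − FN)/k₀ = -2334155.2 m.
Inverse transverse Mercator on WGS84 gives φ = -21.09909974°, λ = -44.42960007°.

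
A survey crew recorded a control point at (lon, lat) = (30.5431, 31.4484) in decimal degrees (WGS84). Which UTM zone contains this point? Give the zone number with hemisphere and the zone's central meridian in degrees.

Zone 36N, central meridian 33°

UTM zone = ⌊(λ + 180)/6⌋ + 1; 30.5431° ∈ [30°, 36°) → zone 36.
Hemisphere: N (φ ≥ 0).
Central meridian λ₀ = 6×36 − 183 = 33°.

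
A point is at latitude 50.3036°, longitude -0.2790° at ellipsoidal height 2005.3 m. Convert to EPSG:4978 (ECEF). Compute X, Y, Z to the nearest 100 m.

X 4083200 m, Y -19900 m, Z 4886000 m

WGS84: a = 6378137 m, e² = 0.006694380; N(φ) = a/√(1−e²sin²φ) = 6390814.005 m.
X = (N+h)·cosφ·cosλ = 4083169.770 m; Y = (N+h)·cosφ·sinλ = -19883.024 m; Z = (N(1−e²)+h)·sinφ = 4885970.312 m.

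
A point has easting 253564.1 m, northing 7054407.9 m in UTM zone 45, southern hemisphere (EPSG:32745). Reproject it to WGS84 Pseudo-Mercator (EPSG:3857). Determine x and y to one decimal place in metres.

Unproject from UTM 45S (λ₀ = 87°) → φ = -26.60970034°, λ = 84.52510016°.
Web Mercator (R = 6378137 m): x = 9409291.109 m, y = -3074793.018 m.

x 9409291.1 m, y -3074793.0 m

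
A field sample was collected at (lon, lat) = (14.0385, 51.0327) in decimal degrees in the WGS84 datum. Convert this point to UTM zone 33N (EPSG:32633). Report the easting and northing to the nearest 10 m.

Zone 33 central meridian λ₀ = 6×33 − 183 = 15°; Δλ = -0.9615°.
Transverse Mercator on WGS84 with k₀ = 0.9996 gives E = 432580.024 m, N = 5653901.114 m.

E 432580 m, N 5653900 m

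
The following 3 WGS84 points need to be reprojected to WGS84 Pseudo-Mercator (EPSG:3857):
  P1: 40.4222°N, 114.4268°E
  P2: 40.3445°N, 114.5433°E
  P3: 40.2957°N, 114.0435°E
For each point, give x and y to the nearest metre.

P1: x 12737933 m, y 4927486 m; P2: x 12750902 m, y 4916131 m; P3: x 12695264 m, y 4909006 m

Web Mercator: x = R·λ, y = R·ln tan(π/4+φ/2), R = 6378137 m.
P1 (40.4222°, 114.4268°) → (12737933.109, 4927486.255) m.
P2 (40.3445°, 114.5433°) → (12750901.830, 4916131.097) m.
P3 (40.2957°, 114.0435°) → (12695264.348, 4909006.101) m.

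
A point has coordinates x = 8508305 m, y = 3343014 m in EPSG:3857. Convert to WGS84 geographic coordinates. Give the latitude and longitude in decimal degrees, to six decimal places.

R = 6378137 m. λ = x/R = 76.43140423°.
φ = 2·arctan(exp(y/R)) − 90° = 2·arctan(1.68900) − 90° = 28.74329787°.

lat 28.743298°, lon 76.431404°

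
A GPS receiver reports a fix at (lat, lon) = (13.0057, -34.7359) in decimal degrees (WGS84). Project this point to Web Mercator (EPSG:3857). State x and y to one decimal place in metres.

x -3866782.7 m, y 1460383.5 m

Web Mercator is spherical with R = a = 6378137 m.
x = R·λ = 6378137 × -0.606255824 = -3866782.700 m.
y = R·ln tan(π/4 + φ/2) = 6378137 × 0.228967094 = 1460383.491 m.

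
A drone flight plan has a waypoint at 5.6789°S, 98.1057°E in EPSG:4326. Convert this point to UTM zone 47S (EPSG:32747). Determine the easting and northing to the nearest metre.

E 400968 m, N 9372214 m

Zone 47 central meridian λ₀ = 6×47 − 183 = 99°; Δλ = -0.8943°.
Transverse Mercator on WGS84 with k₀ = 0.9996 gives E = 400967.989 m, N = 9372213.838 m.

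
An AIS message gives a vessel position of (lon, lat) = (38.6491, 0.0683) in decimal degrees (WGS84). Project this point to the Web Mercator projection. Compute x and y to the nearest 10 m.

x 4302400 m, y 7600 m

Web Mercator is spherical with R = a = 6378137 m.
x = R·λ = 6378137 × 0.674554048 = 4302398.132 m.
y = R·ln tan(π/4 + φ/2) = 6378137 × 0.001192060 = 7603.123 m.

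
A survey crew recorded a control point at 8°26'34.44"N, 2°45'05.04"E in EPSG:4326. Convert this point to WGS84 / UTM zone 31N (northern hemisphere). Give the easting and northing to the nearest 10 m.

Zone 31 central meridian λ₀ = 6×31 − 183 = 3°; Δλ = -0.2486°.
Transverse Mercator on WGS84 with k₀ = 0.9996 gives E = 472634.779 m, N = 933270.381 m.

E 472630 m, N 933270 m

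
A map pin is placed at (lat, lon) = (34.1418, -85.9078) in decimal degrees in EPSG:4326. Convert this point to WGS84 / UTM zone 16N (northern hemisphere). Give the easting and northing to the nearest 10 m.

Zone 16 central meridian λ₀ = 6×16 − 183 = -87°; Δλ = +1.0922°.
Transverse Mercator on WGS84 with k₀ = 0.9996 gives E = 600696.673 m, N = 3778417.362 m.

E 600700 m, N 3778420 m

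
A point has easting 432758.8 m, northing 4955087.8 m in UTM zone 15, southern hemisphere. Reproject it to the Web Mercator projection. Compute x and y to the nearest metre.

Unproject from UTM 15S (λ₀ = -93°) → φ = -45.55449966°, λ = -93.86149963°.
Web Mercator (R = 6378137 m): x = -10448614.344 m, y = -5709242.646 m.

x -10448614 m, y -5709243 m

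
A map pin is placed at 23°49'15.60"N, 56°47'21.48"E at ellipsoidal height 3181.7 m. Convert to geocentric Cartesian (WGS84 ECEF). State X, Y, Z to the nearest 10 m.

WGS84: a = 6378137 m, e² = 0.006694380; N(φ) = a/√(1−e²sin²φ) = 6381622.267 m.
X = (N+h)·cosφ·cosλ = 3199171.077 m; Y = (N+h)·cosφ·sinλ = 4886853.768 m; Z = (N(1−e²)+h)·sinφ = 2561444.396 m.

X 3199170 m, Y 4886850 m, Z 2561440 m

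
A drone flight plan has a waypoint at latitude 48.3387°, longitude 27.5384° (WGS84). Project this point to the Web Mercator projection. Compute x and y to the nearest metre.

Web Mercator is spherical with R = a = 6378137 m.
x = R·λ = 6378137 × 0.480635751 = 3065560.665 m.
y = R·ln tan(π/4 + φ/2) = 6378137 × 0.966330538 = 6163388.561 m.

x 3065561 m, y 6163389 m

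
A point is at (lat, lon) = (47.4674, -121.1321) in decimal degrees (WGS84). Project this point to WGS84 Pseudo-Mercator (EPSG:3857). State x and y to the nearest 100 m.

x -13484400 m, y 6018700 m

Web Mercator is spherical with R = a = 6378137 m.
x = R·λ = 6378137 × -2.114153975 = -13484363.691 m.
y = R·ln tan(π/4 + φ/2) = 6378137 × 0.943645796 = 6018702.164 m.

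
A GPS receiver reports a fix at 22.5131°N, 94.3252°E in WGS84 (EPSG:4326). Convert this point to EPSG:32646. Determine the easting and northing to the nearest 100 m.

E 636300 m, N 2490200 m

Zone 46 central meridian λ₀ = 6×46 − 183 = 93°; Δλ = +1.3252°.
Transverse Mercator on WGS84 with k₀ = 0.9996 gives E = 636299.377 m, N = 2490225.329 m.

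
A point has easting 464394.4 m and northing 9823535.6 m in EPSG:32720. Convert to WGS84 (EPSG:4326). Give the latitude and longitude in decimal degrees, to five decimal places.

lat -1.59650°, lon -63.32010°

Zone 20S: λ₀ = -63°, k₀ = 0.9996, false easting 500000 m, false northing 10000000 m.
Meridian distance M = (N − FN)/k₀ = -176535.0 m.
Inverse transverse Mercator on WGS84 gives φ = -1.59649956°, λ = -63.32010029°.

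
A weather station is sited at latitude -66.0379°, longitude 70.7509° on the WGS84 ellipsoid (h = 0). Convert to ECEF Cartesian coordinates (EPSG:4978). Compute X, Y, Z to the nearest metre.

X 856378 m, Y 2452415 m, Z -5805665 m

WGS84: a = 6378137 m, e² = 0.006694380; N(φ) = a/√(1−e²sin²φ) = 6396039.581 m.
X = (N+h)·cosφ·cosλ = 856378.434 m; Y = (N+h)·cosφ·sinλ = 2452414.990 m; Z = (N(1−e²)+h)·sinφ = -5805665.208 m.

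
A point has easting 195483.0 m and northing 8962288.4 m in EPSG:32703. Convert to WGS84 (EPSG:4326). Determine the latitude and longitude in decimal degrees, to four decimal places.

Zone 3S: λ₀ = -165°, k₀ = 0.9996, false easting 500000 m, false northing 10000000 m.
Meridian distance M = (N − FN)/k₀ = -1038126.9 m.
Inverse transverse Mercator on WGS84 gives φ = -9.37679988°, λ = -167.77240036°.

lat -9.3768°, lon -167.7724°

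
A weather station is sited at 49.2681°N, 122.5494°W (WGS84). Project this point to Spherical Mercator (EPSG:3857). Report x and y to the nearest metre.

x -13642137 m, y 6320475 m

Web Mercator is spherical with R = a = 6378137 m.
x = R·λ = 6378137 × -2.138890526 = -13642136.805 m.
y = R·ln tan(π/4 + φ/2) = 6378137 × 0.990959491 = 6320475.398 m.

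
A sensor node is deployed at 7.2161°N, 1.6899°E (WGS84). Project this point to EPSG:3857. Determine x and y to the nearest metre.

x 188119 m, y 805425 m

Web Mercator is spherical with R = a = 6378137 m.
x = R·λ = 6378137 × 0.029494319 = 188118.807 m.
y = R·ln tan(π/4 + φ/2) = 6378137 × 0.126278988 = 805424.685 m.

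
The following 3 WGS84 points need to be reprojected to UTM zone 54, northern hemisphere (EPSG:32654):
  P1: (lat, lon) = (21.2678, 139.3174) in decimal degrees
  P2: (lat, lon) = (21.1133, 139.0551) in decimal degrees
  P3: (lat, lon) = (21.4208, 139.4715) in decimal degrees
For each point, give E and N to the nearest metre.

UTM zone 54N: λ₀ = 141°, k₀ = 0.9996.
P1 (21.2678°, 139.3174°) → (325424.581, 2352716.256) m.
P2 (21.1133°, 139.0551°) → (297992.857, 2335922.285) m.
P3 (21.4208°, 139.4715°) → (341580.437, 2369491.749) m.

P1: E 325425 m, N 2352716 m; P2: E 297993 m, N 2335922 m; P3: E 341580 m, N 2369492 m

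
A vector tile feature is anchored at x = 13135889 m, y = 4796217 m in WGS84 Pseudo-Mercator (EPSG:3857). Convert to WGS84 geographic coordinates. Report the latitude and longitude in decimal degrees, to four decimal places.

lat 39.5185°, lon 118.0017°

R = 6378137 m. λ = x/R = 118.00169859°.
φ = 2·arctan(exp(y/R)) − 90° = 2·arctan(2.12119) − 90° = 39.51850178°.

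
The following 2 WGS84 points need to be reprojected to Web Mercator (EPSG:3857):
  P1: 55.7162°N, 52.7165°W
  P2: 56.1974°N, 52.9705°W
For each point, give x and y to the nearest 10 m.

Web Mercator: x = R·λ, y = R·ln tan(π/4+φ/2), R = 6378137 m.
P1 (55.7162°, -52.7165°) → (-5868373.936, 7502125.305) m.
P2 (56.1974°, -52.9705°) → (-5896649.087, 7597813.195) m.

P1: x -5868370 m, y 7502130 m; P2: x -5896650 m, y 7597810 m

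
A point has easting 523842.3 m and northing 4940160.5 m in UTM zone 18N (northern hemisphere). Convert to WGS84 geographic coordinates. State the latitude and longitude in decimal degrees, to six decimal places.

Zone 18N: λ₀ = -75°, k₀ = 0.9996, false easting 500000 m.
Meridian distance M = (N − FN)/k₀ = 4942137.4 m.
Inverse transverse Mercator on WGS84 gives φ = 44.61440007°, λ = -74.69950019°.

lat 44.614400°, lon -74.699500°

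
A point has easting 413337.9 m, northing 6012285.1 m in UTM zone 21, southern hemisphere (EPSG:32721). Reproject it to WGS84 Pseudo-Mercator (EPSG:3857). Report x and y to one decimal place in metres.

Unproject from UTM 21S (λ₀ = -57°) → φ = -36.03009989°, λ = -57.96190034°.
Web Mercator (R = 6378137 m): x = -6452289.231 m, y = -4304763.861 m.

x -6452289.2 m, y -4304763.9 m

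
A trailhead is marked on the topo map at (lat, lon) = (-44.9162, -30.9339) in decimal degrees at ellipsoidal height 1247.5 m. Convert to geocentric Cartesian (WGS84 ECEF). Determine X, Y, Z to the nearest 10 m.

X 3881410 m, Y -2326100 m, Z -4481640 m

WGS84: a = 6378137 m, e² = 0.006694380; N(φ) = a/√(1−e²sin²φ) = 6388806.908 m.
X = (N+h)·cosφ·cosλ = 3881414.946 m; Y = (N+h)·cosφ·sinλ = -2326099.111 m; Z = (N(1−e²)+h)·sinφ = -4481639.294 m.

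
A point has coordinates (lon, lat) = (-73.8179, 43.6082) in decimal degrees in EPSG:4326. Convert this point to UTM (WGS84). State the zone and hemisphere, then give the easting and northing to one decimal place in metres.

Longitude -73.8179° lies in the 6° band [-78°, -72°), giving zone 18; latitude is north of the equator, so 18N.
Zone 18 central meridian λ₀ = 6×18 − 183 = -75°; Δλ = +1.1821°.
Transverse Mercator on WGS84 with k₀ = 0.9996 gives E = 595395.593 m, N = 4829036.767 m.

Zone 18N: E 595395.6 m, N 4829036.8 m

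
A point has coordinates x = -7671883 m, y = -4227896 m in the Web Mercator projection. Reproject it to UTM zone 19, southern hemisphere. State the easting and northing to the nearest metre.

E 507467 m, N 6074864 m

Web Mercator inverse (R = 6378137 m) → φ = -35.46969912°, λ = -68.91769757°.
UTM 19S forward: E = 507467.066 m, N = 6074863.954 m.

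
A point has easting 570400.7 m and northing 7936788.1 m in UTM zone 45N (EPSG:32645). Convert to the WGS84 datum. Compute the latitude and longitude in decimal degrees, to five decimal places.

Zone 45N: λ₀ = 87°, k₀ = 0.9996, false easting 500000 m.
Meridian distance M = (N − FN)/k₀ = 7939964.1 m.
Inverse transverse Mercator on WGS84 gives φ = 71.52210016°, λ = 88.99050037°.

lat 71.52210°, lon 88.99050°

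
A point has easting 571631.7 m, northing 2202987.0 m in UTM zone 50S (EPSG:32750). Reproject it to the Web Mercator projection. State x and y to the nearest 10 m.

Unproject from UTM 50S (λ₀ = 117°) → φ = -70.26920006°, λ = 118.90139963°.
Web Mercator (R = 6378137 m): x = 13236043.262 m, y = -11156904.697 m.

x 13236040 m, y -11156900 m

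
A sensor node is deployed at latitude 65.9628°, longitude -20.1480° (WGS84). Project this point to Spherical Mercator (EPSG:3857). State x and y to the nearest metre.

Web Mercator is spherical with R = a = 6378137 m.
x = R·λ = 6378137 × -0.351648938 = -2242865.101 m.
y = R·ln tan(π/4 + φ/2) = 6378137 × 1.546952044 = 9866672.067 m.

x -2242865 m, y 9866672 m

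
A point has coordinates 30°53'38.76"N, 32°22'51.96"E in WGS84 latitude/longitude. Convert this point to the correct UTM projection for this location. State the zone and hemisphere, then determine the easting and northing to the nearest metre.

Zone 36N: E 440850 m, N 3418030 m

Longitude 32.3811° lies in the 6° band [30°, 36°), giving zone 36; latitude is north of the equator, so 36N.
Zone 36 central meridian λ₀ = 6×36 − 183 = 33°; Δλ = -0.6189°.
Transverse Mercator on WGS84 with k₀ = 0.9996 gives E = 440850.314 m, N = 3418029.683 m.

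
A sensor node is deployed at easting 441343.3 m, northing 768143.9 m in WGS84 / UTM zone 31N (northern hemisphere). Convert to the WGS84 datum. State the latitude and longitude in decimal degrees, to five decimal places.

Zone 31N: λ₀ = 3°, k₀ = 0.9996, false easting 500000 m.
Meridian distance M = (N − FN)/k₀ = 768451.3 m.
Inverse transverse Mercator on WGS84 gives φ = 6.94900014°, λ = 2.46899964°.

lat 6.94900°, lon 2.46900°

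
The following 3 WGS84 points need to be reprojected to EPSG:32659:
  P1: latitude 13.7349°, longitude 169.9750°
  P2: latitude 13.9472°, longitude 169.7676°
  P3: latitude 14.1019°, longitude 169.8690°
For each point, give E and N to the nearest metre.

UTM zone 59N: λ₀ = 171°, k₀ = 0.9996.
P1 (13.7349°, 169.9750°) → (389178.463, 1518643.258) m.
P2 (13.9472°, 169.7676°) → (366872.701, 1542232.031) m.
P3 (14.1019°, 169.8690°) → (377909.405, 1559289.614) m.

P1: E 389178 m, N 1518643 m; P2: E 366873 m, N 1542232 m; P3: E 377909 m, N 1559290 m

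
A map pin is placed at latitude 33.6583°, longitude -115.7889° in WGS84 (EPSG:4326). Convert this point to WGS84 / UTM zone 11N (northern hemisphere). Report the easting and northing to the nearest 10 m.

Zone 11 central meridian λ₀ = 6×11 − 183 = -117°; Δλ = +1.2111°.
Transverse Mercator on WGS84 with k₀ = 0.9996 gives E = 612291.542 m, N = 3724927.836 m.

E 612290 m, N 3724930 m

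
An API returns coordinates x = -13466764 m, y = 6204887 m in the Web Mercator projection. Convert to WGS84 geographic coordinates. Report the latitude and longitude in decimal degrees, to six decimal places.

R = 6378137 m. λ = x/R = -120.97399929°.
φ = 2·arctan(exp(y/R)) − 90° = 2·arctan(2.64544) − 90° = 48.58589900°.

lat 48.585899°, lon -120.973999°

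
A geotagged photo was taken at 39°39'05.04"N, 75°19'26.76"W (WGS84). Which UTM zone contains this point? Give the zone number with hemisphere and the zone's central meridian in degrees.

Zone 18N, central meridian -75°

UTM zone = ⌊(λ + 180)/6⌋ + 1; -75.3241° ∈ [-78°, -72°) → zone 18.
Hemisphere: N (φ ≥ 0).
Central meridian λ₀ = 6×18 − 183 = -75°.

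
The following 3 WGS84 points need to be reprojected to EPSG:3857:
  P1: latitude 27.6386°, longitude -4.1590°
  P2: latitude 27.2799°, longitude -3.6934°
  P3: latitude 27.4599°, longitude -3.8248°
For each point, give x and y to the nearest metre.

P1: x -462978 m, y 3203485 m; P2: x -411147 m, y 3158485 m; P3: x -425775 m, y 3181049 m

Web Mercator: x = R·λ, y = R·ln tan(π/4+φ/2), R = 6378137 m.
P1 (27.6386°, -4.1590°) → (-462977.762, 3203485.454) m.
P2 (27.2799°, -3.6934°) → (-411147.407, 3158485.289) m.
P3 (27.4599°, -3.8248°) → (-425774.788, 3181048.616) m.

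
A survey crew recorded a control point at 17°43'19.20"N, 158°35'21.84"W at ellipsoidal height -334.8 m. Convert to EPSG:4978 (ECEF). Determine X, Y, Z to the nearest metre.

X -5657641 m, Y -2218413 m, Z 1928997 m

WGS84: a = 6378137 m, e² = 0.006694380; N(φ) = a/√(1−e²sin²φ) = 6380116.075 m.
X = (N+h)·cosφ·cosλ = -5657640.689 m; Y = (N+h)·cosφ·sinλ = -2218412.673 m; Z = (N(1−e²)+h)·sinφ = 1928996.828 m.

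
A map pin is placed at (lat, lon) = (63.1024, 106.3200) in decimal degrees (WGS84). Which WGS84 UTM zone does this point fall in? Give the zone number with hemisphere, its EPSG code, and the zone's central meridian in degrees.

UTM zone = ⌊(λ + 180)/6⌋ + 1; 106.3200° ∈ [102°, 108°) → zone 48.
Hemisphere: N (φ ≥ 0).
Central meridian λ₀ = 6×48 − 183 = 105°.
EPSG code: 32648.

Zone 48N (EPSG:32648), central meridian 105°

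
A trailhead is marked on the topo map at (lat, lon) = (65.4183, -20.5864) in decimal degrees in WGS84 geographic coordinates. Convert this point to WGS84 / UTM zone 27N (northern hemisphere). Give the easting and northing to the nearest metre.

Zone 27 central meridian λ₀ = 6×27 − 183 = -21°; Δλ = +0.4136°.
Transverse Mercator on WGS84 with k₀ = 0.9996 gives E = 519198.365 m, N = 7255137.610 m.

E 519198 m, N 7255138 m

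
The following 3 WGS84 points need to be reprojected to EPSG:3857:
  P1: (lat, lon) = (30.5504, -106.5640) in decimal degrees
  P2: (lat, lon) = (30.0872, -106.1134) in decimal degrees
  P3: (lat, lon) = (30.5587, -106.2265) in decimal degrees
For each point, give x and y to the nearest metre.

Web Mercator: x = R·λ, y = R·ln tan(π/4+φ/2), R = 6378137 m.
P1 (30.5504°, -106.5640°) → (-11862650.217, 3574496.649) m.
P2 (30.0872°, -106.1134°) → (-11812489.654, 3514763.522) m.
P3 (30.5587°, -106.2265°) → (-11825079.889, 3575569.582) m.

P1: x -11862650 m, y 3574497 m; P2: x -11812490 m, y 3514764 m; P3: x -11825080 m, y 3575570 m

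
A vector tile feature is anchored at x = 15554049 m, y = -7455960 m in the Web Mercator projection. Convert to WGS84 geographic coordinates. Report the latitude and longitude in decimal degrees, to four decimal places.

R = 6378137 m. λ = x/R = 139.72439947°.
φ = 2·arctan(exp(y/R)) − 90° = 2·arctan(0.31068) − 90° = -55.48189772°.

lat -55.4819°, lon 139.7244°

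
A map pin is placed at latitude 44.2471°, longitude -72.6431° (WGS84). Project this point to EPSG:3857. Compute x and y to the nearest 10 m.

x -8086590 m, y 5503760 m

Web Mercator is spherical with R = a = 6378137 m.
x = R·λ = 6378137 × -1.267861274 = -8086592.902 m.
y = R·ln tan(π/4 + φ/2) = 6378137 × 0.862910509 = 5503761.447 m.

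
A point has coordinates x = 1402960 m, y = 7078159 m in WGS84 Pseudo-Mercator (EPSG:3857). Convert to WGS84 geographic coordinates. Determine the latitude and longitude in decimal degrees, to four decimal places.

lat 53.5114°, lon 12.6030°

R = 6378137 m. λ = x/R = 12.60300411°.
φ = 2·arctan(exp(y/R)) − 90° = 2·arctan(3.03361) − 90° = 53.51139977°.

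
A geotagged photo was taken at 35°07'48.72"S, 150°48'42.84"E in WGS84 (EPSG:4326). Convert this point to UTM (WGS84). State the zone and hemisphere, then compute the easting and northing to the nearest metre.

Zone 56S: E 300633 m, N 6110327 m

Longitude 150.8119° lies in the 6° band [150°, 156°), giving zone 56; latitude is south of the equator, so 56S.
Zone 56 central meridian λ₀ = 6×56 − 183 = 153°; Δλ = -2.1881°.
Transverse Mercator on WGS84 with k₀ = 0.9996 gives E = 300632.539 m, N = 6110326.851 m.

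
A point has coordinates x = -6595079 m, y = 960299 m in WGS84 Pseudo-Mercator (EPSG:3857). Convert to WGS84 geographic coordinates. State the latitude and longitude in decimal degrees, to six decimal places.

lat 8.594104°, lon -59.244603°

R = 6378137 m. λ = x/R = -59.24460266°.
φ = 2·arctan(exp(y/R)) − 90° = 2·arctan(1.16249) − 90° = 8.59410432°.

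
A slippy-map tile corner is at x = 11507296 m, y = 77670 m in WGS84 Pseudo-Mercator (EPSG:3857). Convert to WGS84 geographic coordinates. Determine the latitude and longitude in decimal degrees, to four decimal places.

lat 0.6977°, lon 103.3718°

R = 6378137 m. λ = x/R = 103.37179876°.
φ = 2·arctan(exp(y/R)) − 90° = 2·arctan(1.01225) − 90° = 0.69770424°.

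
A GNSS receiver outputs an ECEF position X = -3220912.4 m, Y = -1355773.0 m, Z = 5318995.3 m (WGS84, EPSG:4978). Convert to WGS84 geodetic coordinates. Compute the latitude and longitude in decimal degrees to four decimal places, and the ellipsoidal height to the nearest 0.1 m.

lat 56.8711°, lon -157.1724°, h 1106.4 m

λ = atan2(Y, X) = -157.17239976°; p = √(X²+Y²) = 3494624.0 m.
Bowring's method on WGS84 (a = 6378137 m, b = 6356752.314 m) gives φ = 56.87109977°, h = 1106.431 m.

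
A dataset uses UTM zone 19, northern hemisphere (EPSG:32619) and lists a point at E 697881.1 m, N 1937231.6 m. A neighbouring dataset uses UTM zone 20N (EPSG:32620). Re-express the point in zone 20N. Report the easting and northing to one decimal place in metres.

UTM 19N → geographic: φ = 17.51259973°, λ = -67.13609983°.
UTM 20N (λ₀ = -63°) forward: E = 60639.851 m, N = 1941040.781 m.

E 60639.9 m, N 1941040.8 m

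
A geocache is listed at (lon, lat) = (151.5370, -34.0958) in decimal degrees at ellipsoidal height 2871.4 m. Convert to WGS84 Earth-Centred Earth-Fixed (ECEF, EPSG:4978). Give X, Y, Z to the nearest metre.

X -4650296 m, Y 2521018 m, Z -3556861 m

WGS84: a = 6378137 m, e² = 0.006694380; N(φ) = a/√(1−e²sin²φ) = 6384856.433 m.
X = (N+h)·cosφ·cosλ = -4650296.032 m; Y = (N+h)·cosφ·sinλ = 2521017.772 m; Z = (N(1−e²)+h)·sinφ = -3556860.961 m.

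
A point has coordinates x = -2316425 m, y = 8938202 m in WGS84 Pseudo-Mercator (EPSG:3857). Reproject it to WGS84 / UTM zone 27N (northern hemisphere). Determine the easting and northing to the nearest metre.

Web Mercator inverse (R = 6378137 m) → φ = 62.33159935°, λ = -20.80879982°.
UTM 27N forward: E = 509905.523 m, N = 6911136.176 m.

E 509906 m, N 6911136 m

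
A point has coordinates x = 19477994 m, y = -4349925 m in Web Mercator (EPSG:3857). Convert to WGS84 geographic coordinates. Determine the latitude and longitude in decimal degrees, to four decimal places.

R = 6378137 m. λ = x/R = 174.97379714°.
φ = 2·arctan(exp(y/R)) − 90° = 2·arctan(0.50560) − 90° = -36.35750015°.

lat -36.3575°, lon 174.9738°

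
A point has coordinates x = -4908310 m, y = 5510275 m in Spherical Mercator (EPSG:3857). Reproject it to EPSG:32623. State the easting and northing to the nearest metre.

Web Mercator inverse (R = 6378137 m) → φ = 44.28899957°, λ = -44.09209892°.
UTM 23N forward: E = 572435.988 m, N = 4904372.964 m.

E 572436 m, N 4904373 m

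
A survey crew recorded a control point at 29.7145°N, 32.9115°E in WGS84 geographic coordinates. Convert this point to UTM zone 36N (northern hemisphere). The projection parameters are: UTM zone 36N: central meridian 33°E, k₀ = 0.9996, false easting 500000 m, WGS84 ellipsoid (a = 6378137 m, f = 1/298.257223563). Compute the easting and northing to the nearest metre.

Zone 36 central meridian λ₀ = 6×36 − 183 = 33°; Δλ = -0.0885°.
Transverse Mercator on WGS84 with k₀ = 0.9996 gives E = 491440.052 m, N = 3287153.602 m.

E 491440 m, N 3287154 m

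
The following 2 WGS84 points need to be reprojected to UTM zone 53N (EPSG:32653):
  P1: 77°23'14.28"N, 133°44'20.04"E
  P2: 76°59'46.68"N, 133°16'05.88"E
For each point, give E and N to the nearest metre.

P1: E 469262 m, N 8590324 m; P2: E 456508 m, N 8547001 m

UTM zone 53N: λ₀ = 135°, k₀ = 0.9996.
P1 (77.3873°, 133.7389°) → (469261.955, 8590323.597) m.
P2 (76.9963°, 133.2683°) → (456508.474, 8547000.713) m.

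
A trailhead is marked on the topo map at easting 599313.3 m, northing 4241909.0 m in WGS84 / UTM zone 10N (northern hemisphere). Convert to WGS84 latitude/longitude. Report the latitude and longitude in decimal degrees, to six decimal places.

Zone 10N: λ₀ = -123°, k₀ = 0.9996, false easting 500000 m.
Meridian distance M = (N − FN)/k₀ = 4243606.4 m.
Inverse transverse Mercator on WGS84 gives φ = 38.31979977°, λ = -121.86390053°.

lat 38.319800°, lon -121.863901°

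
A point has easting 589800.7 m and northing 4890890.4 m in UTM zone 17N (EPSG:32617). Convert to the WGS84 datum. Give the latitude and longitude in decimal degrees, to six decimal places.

lat 44.165700°, lon -79.876800°

Zone 17N: λ₀ = -81°, k₀ = 0.9996, false easting 500000 m.
Meridian distance M = (N − FN)/k₀ = 4892847.5 m.
Inverse transverse Mercator on WGS84 gives φ = 44.16570042°, λ = -79.87680049°.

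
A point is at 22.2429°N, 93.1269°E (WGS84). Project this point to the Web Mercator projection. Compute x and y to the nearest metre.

x 10366839 m, y 2540713 m

Web Mercator is spherical with R = a = 6378137 m.
x = R·λ = 6378137 × 1.625371027 = 10366839.087 m.
y = R·ln tan(π/4 + φ/2) = 6378137 × 0.398347256 = 2540713.371 m.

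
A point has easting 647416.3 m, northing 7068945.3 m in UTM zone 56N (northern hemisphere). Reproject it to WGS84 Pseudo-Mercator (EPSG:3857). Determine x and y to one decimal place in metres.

Unproject from UTM 56N (λ₀ = 153°) → φ = 63.71720009°, λ = 155.98459934°.
Web Mercator (R = 6378137 m): x = 17364126.170 m, y = 9278310.927 m.

x 17364126.2 m, y 9278310.9 m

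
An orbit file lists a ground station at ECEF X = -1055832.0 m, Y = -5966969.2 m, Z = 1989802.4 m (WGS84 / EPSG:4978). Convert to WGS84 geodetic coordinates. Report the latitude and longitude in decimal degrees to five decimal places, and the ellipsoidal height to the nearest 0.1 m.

lat 18.29290°, lon -100.03440°, h 1948.6 m

λ = atan2(Y, X) = -100.03440030°; p = √(X²+Y²) = 6059661.9 m.
Bowring's method on WGS84 (a = 6378137 m, b = 6356752.314 m) gives φ = 18.29289973°, h = 1948.565 m.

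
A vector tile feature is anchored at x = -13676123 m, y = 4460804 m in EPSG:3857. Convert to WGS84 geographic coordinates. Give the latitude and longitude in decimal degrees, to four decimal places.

R = 6378137 m. λ = x/R = -122.85470318°.
φ = 2·arctan(exp(y/R)) − 90° = 2·arctan(2.01252) − 90° = 37.15550213°.

lat 37.1555°, lon -122.8547°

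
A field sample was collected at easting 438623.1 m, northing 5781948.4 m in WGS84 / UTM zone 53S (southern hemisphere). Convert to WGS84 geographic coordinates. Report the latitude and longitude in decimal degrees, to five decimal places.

Zone 53S: λ₀ = 135°, k₀ = 0.9996, false easting 500000 m, false northing 10000000 m.
Meridian distance M = (N − FN)/k₀ = -4219739.5 m.
Inverse transverse Mercator on WGS84 gives φ = -38.10820024°, λ = 134.29989950°.

lat -38.10820°, lon 134.29990°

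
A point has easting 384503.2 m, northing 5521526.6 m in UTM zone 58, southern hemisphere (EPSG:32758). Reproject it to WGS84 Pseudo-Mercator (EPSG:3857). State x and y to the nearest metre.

Unproject from UTM 58S (λ₀ = 165°) → φ = -40.44890035°, λ = 163.63799974°.
Web Mercator (R = 6378137 m): x = 18216098.805 m, y = -4931391.299 m.

x 18216099 m, y -4931391 m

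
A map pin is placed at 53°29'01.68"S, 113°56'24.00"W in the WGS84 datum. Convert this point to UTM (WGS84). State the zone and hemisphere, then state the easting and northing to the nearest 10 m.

Zone 12S: E 304930 m, N 4069880 m

Longitude -113.9400° lies in the 6° band [-114°, -108°), giving zone 12; latitude is south of the equator, so 12S.
Zone 12 central meridian λ₀ = 6×12 − 183 = -111°; Δλ = -2.9400°.
Transverse Mercator on WGS84 with k₀ = 0.9996 gives E = 304933.035 m, N = 4069884.775 m.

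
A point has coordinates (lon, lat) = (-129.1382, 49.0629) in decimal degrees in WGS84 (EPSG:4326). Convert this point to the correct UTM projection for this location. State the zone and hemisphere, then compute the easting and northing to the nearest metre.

Zone 9N: E 489904 m, N 5434457 m

Longitude -129.1382° lies in the 6° band [-132°, -126°), giving zone 9; latitude is north of the equator, so 9N.
Zone 9 central meridian λ₀ = 6×9 − 183 = -129°; Δλ = -0.1382°.
Transverse Mercator on WGS84 with k₀ = 0.9996 gives E = 489904.439 m, N = 5434457.312 m.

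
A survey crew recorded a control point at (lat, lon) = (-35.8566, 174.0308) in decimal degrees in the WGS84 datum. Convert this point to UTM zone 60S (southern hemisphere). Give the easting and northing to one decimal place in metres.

E 231871.5 m, N 6027884.8 m

Zone 60 central meridian λ₀ = 6×60 − 183 = 177°; Δλ = -2.9692°.
Transverse Mercator on WGS84 with k₀ = 0.9996 gives E = 231871.456 m, N = 6027884.815 m.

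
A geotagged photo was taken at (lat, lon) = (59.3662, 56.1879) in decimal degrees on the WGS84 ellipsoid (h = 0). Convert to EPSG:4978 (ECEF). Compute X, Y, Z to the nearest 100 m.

X 1813000 m, Y 2707000 m, Z 5464800 m

WGS84: a = 6378137 m, e² = 0.006694380; N(φ) = a/√(1−e²sin²φ) = 6394001.815 m.
X = (N+h)·cosφ·cosλ = 1813015.019 m; Y = (N+h)·cosφ·sinλ = 2707012.654 m; Z = (N(1−e²)+h)·sinφ = 5464834.807 m.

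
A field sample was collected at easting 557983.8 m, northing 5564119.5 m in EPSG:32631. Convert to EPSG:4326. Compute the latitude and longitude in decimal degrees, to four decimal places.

lat 50.2264°, lon 3.8129°

Zone 31N: λ₀ = 3°, k₀ = 0.9996, false easting 500000 m.
Meridian distance M = (N − FN)/k₀ = 5566346.0 m.
Inverse transverse Mercator on WGS84 gives φ = 50.22639970°, λ = 3.81290037°.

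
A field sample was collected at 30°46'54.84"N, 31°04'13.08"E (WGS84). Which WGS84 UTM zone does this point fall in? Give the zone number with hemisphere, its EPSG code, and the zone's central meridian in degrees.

UTM zone = ⌊(λ + 180)/6⌋ + 1; 31.0703° ∈ [30°, 36°) → zone 36.
Hemisphere: N (φ ≥ 0).
Central meridian λ₀ = 6×36 − 183 = 33°.
EPSG code: 32636.

Zone 36N (EPSG:32636), central meridian 33°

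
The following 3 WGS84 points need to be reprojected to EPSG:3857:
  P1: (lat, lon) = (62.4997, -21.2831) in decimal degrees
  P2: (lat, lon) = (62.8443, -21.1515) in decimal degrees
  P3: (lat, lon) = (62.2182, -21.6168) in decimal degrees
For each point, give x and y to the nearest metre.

Web Mercator: x = R·λ, y = R·ln tan(π/4+φ/2), R = 6378137 m.
P1 (62.4997°, -21.2831°) → (-2369223.855, 8978613.995) m.
P2 (62.8443°, -21.1515°) → (-2354574.210, 9062174.318) m.
P3 (62.2182°, -21.6168°) → (-2406371.169, 8911067.941) m.

P1: x -2369224 m, y 8978614 m; P2: x -2354574 m, y 9062174 m; P3: x -2406371 m, y 8911068 m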